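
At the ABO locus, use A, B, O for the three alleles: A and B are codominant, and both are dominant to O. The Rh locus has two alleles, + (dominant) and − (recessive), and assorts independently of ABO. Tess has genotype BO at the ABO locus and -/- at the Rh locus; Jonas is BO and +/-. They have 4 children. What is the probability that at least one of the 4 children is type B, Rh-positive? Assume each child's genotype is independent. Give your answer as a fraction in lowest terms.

ABO cross BO × BO → 1/4 O, 3/4 B.
Rh cross -/- × +/- → 1/2 Rh+, 1/2 Rh-; so P(type B, Rh-positive) = 3/4 × 1/2 = 3/8 per child.
P(none) = (5/8)^4 = 625/4096; P(at least one) = 1 − 625/4096 = 3471/4096.

3471/4096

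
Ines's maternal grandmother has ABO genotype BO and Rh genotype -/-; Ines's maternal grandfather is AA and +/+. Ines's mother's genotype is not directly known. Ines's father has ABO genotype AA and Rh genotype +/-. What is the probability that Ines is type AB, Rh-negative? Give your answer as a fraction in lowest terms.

1/16

Ines's mother's ABO genotype from BO × AA: 1/2 AB, 1/2 AO.
Crossing each possibility with the father AA and summing P(type AB): 1/2·1/2 + 1/2·0 = 1/4.
Similarly for Rh via the mother's Rh distribution: P(Rh-) = 1/4.
Independent loci: 1/4 × 1/4 = 1/16.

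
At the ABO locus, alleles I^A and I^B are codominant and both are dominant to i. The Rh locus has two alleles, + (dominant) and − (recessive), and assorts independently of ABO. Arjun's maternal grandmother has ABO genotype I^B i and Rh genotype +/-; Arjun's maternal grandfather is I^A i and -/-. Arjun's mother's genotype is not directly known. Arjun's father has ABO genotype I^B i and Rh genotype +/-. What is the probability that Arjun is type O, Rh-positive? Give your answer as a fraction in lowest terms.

Arjun's mother's ABO genotype from I^B i × I^A i: 1/4 I^A I^B, 1/4 I^A i, 1/4 I^B i, 1/4 i i.
Crossing each possibility with the father I^B i and summing P(type O): 1/4·0 + 1/4·1/4 + 1/4·1/4 + 1/4·1/2 = 1/4.
Similarly for Rh via the mother's Rh distribution: P(Rh+) = 5/8.
Independent loci: 1/4 × 5/8 = 5/32.

5/32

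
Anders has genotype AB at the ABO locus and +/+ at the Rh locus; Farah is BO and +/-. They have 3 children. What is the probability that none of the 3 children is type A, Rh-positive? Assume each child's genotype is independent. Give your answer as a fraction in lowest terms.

ABO cross AB × BO → 1/4 A, 1/2 B, 1/4 AB.
Rh cross +/+ × +/- → 1 Rh+; so P(type A, Rh-positive) = 1/4 × 1 = 1/4 per child.
P(not type A, Rh-positive) = 3/4 for one child; (3/4)^3 = 27/64.

27/64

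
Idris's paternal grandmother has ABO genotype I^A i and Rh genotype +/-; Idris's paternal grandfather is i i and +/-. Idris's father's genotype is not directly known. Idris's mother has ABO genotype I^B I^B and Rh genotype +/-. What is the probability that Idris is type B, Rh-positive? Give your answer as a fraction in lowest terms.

Idris's father's ABO genotype from I^A i × i i: 1/2 I^A i, 1/2 i i.
Crossing each possibility with the mother I^B I^B and summing P(type B): 1/2·1/2 + 1/2·1 = 3/4.
Similarly for Rh via the father's Rh distribution: P(Rh+) = 3/4.
Independent loci: 3/4 × 3/4 = 9/16.

9/16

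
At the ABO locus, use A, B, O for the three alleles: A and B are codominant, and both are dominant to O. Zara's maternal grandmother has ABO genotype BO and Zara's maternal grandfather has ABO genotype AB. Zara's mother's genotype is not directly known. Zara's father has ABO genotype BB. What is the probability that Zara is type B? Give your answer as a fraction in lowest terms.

Zara's mother's ABO genotype from BO × AB: 1/4 AB, 1/4 AO, 1/4 BB, 1/4 BO.
Crossing each possibility with the father BB and summing P(type B): 1/4·1/2 + 1/4·1/2 + 1/4·1 + 1/4·1 = 3/4.

3/4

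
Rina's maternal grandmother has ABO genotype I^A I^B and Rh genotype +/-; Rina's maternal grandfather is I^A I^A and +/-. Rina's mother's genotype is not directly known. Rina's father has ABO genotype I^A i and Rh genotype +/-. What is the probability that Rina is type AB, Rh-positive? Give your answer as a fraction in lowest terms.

3/32

Rina's mother's ABO genotype from I^A I^B × I^A I^A: 1/2 I^A I^A, 1/2 I^A I^B.
Crossing each possibility with the father I^A i and summing P(type AB): 1/2·0 + 1/2·1/4 = 1/8.
Similarly for Rh via the mother's Rh distribution: P(Rh+) = 3/4.
Independent loci: 1/8 × 3/4 = 3/32.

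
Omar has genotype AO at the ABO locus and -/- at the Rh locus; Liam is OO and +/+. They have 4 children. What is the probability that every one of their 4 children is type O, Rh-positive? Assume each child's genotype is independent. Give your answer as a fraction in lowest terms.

1/16

ABO cross AO × OO → 1/2 O, 1/2 A.
Rh cross -/- × +/+ → 1 Rh+; so P(type O, Rh-positive) = 1/2 × 1 = 1/2 per child.
All 4 independent: (1/2)^4 = 1/16.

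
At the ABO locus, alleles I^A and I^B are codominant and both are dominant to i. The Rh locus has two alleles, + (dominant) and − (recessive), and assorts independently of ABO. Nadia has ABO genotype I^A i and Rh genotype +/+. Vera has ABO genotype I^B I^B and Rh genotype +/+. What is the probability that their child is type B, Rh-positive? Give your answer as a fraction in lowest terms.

ABO cross I^A i × I^B I^B → offspring phenotypes: 1/2 B, 1/2 AB.
Rh cross +/+ × +/+ → 1 Rh+.
Independent loci: P(type B, Rh-positive) = 1/2 × 1 = 1/2.

1/2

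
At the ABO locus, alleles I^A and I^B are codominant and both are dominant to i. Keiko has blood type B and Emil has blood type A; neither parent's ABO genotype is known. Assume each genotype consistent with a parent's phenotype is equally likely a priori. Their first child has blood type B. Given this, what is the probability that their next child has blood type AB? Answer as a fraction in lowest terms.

5/12

Possible genotypes: Keiko ∈ {I^B I^B, I^B i}; Emil ∈ {I^A I^A, I^A i}.
Weight each parental genotype pair by prior × P(type-B child):
  I^B I^B × I^A i: posterior weight 2/3; P(next child type AB) = 1/2.
  I^B i × I^A i: posterior weight 1/3; P(next child type AB) = 1/4.
Weighted sum = 5/12.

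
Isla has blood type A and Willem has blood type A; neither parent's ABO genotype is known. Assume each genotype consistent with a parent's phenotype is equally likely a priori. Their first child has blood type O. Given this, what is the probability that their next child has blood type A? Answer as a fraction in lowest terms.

Possible genotypes: Isla ∈ {AA, AO}; Willem ∈ {AA, AO}.
Weight each parental genotype pair by prior × P(type-O child):
  AO × AO: posterior weight 1; P(next child type A) = 3/4.
Weighted sum = 3/4.

3/4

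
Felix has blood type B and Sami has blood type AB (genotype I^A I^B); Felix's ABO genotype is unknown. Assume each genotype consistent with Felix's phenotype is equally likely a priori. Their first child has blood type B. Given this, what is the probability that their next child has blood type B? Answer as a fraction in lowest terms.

1/2

Possible genotypes: Felix ∈ {I^B I^B, I^B i}; Sami ∈ {I^A I^B}.
Weight each parental genotype pair by prior × P(type-B child):
  I^B I^B × I^A I^B: posterior weight 1/2; P(next child type B) = 1/2.
  I^B i × I^A I^B: posterior weight 1/2; P(next child type B) = 1/2.
Weighted sum = 1/2.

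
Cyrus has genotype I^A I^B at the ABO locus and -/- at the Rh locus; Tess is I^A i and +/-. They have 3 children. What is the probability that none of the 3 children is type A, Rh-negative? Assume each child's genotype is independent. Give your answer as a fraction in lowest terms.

27/64

ABO cross I^A I^B × I^A i → 1/2 A, 1/4 B, 1/4 AB.
Rh cross -/- × +/- → 1/2 Rh+, 1/2 Rh-; so P(type A, Rh-negative) = 1/2 × 1/2 = 1/4 per child.
P(not type A, Rh-negative) = 3/4 for one child; (3/4)^3 = 27/64.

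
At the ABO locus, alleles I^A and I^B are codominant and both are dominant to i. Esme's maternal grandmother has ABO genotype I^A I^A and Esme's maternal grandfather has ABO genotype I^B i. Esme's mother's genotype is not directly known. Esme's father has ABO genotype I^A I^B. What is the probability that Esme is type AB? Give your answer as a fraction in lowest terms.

3/8

Esme's mother's ABO genotype from I^A I^A × I^B i: 1/2 I^A I^B, 1/2 I^A i.
Crossing each possibility with the father I^A I^B and summing P(type AB): 1/2·1/2 + 1/2·1/4 = 3/8.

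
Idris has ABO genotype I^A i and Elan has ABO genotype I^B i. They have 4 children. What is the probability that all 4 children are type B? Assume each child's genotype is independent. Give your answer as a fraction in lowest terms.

1/256

ABO cross I^A i × I^B i → 1/4 O, 1/4 A, 1/4 B, 1/4 AB.
So P(type B) = 1/4 per child.
All 4 independent: (1/4)^4 = 1/256.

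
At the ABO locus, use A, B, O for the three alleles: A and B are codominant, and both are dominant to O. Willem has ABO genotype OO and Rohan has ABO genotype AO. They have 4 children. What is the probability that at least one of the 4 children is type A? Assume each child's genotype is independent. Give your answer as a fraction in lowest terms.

15/16

ABO cross OO × AO → 1/2 O, 1/2 A.
So P(type A) = 1/2 per child.
P(none) = (1/2)^4 = 1/16; P(at least one) = 1 − 1/16 = 15/16.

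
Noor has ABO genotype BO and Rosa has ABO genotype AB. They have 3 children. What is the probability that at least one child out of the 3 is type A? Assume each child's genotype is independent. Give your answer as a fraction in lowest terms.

37/64

ABO cross BO × AB → 1/4 A, 1/2 B, 1/4 AB.
So P(type A) = 1/4 per child.
P(none) = (3/4)^3 = 27/64; P(at least one) = 1 − 27/64 = 37/64.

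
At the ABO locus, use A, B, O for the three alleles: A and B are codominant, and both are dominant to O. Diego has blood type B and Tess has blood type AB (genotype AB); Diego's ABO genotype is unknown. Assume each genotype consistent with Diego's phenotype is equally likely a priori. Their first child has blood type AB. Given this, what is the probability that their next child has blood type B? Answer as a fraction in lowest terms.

Possible genotypes: Diego ∈ {BB, BO}; Tess ∈ {AB}.
Weight each parental genotype pair by prior × P(type-AB child):
  BB × AB: posterior weight 2/3; P(next child type B) = 1/2.
  BO × AB: posterior weight 1/3; P(next child type B) = 1/2.
Weighted sum = 1/2.

1/2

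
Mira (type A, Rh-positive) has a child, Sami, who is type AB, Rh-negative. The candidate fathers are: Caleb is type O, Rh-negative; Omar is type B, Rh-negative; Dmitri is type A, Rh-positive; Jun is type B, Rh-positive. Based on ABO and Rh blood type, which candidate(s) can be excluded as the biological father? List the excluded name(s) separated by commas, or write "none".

A candidate is excluded only if no genotype consistent with his phenotype could produce a type AB, Rh-negative child with a type A, Rh-positive mother.
Caleb (type O, Rh-): no genotype consistent with that phenotype can produce a type-AB Rh- child with a type-A mother.
Dmitri (type A, Rh+): no genotype consistent with that phenotype can produce a type-AB Rh- child with a type-A mother.

Caleb, Dmitri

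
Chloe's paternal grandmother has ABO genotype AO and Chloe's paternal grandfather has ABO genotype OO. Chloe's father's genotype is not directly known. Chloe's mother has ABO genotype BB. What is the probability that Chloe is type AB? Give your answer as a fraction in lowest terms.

Chloe's father's ABO genotype from AO × OO: 1/2 AO, 1/2 OO.
Crossing each possibility with the mother BB and summing P(type AB): 1/2·1/2 + 1/2·0 = 1/4.

1/4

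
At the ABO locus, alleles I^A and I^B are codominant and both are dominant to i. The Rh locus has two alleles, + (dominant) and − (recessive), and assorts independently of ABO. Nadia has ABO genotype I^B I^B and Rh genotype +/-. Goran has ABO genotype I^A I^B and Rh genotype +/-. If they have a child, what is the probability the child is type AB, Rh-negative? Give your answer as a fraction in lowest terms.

ABO cross I^B I^B × I^A I^B → offspring phenotypes: 1/2 B, 1/2 AB.
Rh cross +/- × +/- → 3/4 Rh+, 1/4 Rh-.
Independent loci: P(type AB, Rh-negative) = 1/2 × 1/4 = 1/8.

1/8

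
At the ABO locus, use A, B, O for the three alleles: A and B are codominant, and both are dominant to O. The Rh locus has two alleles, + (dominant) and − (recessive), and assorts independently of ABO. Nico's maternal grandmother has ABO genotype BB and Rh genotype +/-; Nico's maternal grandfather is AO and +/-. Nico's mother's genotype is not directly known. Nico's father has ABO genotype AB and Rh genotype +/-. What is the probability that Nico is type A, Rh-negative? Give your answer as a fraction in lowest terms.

1/16

Nico's mother's ABO genotype from BB × AO: 1/2 AB, 1/2 BO.
Crossing each possibility with the father AB and summing P(type A): 1/2·1/4 + 1/2·1/4 = 1/4.
Similarly for Rh via the mother's Rh distribution: P(Rh-) = 1/4.
Independent loci: 1/4 × 1/4 = 1/16.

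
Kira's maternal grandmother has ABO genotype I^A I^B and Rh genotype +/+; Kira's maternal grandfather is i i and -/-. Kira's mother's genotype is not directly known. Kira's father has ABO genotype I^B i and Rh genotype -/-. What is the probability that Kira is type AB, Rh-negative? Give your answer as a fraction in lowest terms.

Kira's mother's ABO genotype from I^A I^B × i i: 1/2 I^A i, 1/2 I^B i.
Crossing each possibility with the father I^B i and summing P(type AB): 1/2·1/4 + 1/2·0 = 1/8.
Similarly for Rh via the mother's Rh distribution: P(Rh-) = 1/2.
Independent loci: 1/8 × 1/2 = 1/16.

1/16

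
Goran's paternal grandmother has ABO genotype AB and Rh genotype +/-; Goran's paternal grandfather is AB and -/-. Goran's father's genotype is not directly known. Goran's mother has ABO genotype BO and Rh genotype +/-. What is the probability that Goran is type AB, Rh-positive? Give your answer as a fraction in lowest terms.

Goran's father's ABO genotype from AB × AB: 1/4 AA, 1/2 AB, 1/4 BB.
Crossing each possibility with the mother BO and summing P(type AB): 1/4·1/2 + 1/2·1/4 + 1/4·0 = 1/4.
Similarly for Rh via the father's Rh distribution: P(Rh+) = 5/8.
Independent loci: 1/4 × 5/8 = 5/32.

5/32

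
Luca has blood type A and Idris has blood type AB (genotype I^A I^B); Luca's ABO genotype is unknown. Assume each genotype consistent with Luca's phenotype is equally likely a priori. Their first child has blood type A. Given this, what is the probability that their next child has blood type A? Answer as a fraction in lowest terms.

Possible genotypes: Luca ∈ {I^A I^A, I^A i}; Idris ∈ {I^A I^B}.
Weight each parental genotype pair by prior × P(type-A child):
  I^A I^A × I^A I^B: posterior weight 1/2; P(next child type A) = 1/2.
  I^A i × I^A I^B: posterior weight 1/2; P(next child type A) = 1/2.
Weighted sum = 1/2.

1/2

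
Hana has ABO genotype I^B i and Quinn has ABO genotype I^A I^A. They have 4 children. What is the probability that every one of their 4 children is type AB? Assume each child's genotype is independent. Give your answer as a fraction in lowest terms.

ABO cross I^B i × I^A I^A → 1/2 A, 1/2 AB.
So P(type AB) = 1/2 per child.
All 4 independent: (1/2)^4 = 1/16.

1/16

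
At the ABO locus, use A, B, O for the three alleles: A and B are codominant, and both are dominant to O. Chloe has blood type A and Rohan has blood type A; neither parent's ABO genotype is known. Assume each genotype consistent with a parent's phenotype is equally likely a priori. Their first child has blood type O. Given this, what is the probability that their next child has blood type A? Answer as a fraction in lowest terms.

3/4

Possible genotypes: Chloe ∈ {AA, AO}; Rohan ∈ {AA, AO}.
Weight each parental genotype pair by prior × P(type-O child):
  AO × AO: posterior weight 1; P(next child type A) = 3/4.
Weighted sum = 3/4.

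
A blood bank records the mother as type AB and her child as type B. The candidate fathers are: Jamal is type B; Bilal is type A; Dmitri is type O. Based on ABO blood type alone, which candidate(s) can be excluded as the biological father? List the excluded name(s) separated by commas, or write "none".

A candidate is excluded only if no genotype consistent with his phenotype could produce a type B child with a type AB mother.
Every candidate has at least one consistent genotype combination, so none can be excluded.

none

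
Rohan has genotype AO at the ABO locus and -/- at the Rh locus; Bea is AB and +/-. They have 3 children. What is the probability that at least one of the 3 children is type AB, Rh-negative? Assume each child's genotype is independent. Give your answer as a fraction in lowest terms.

169/512

ABO cross AO × AB → 1/2 A, 1/4 B, 1/4 AB.
Rh cross -/- × +/- → 1/2 Rh+, 1/2 Rh-; so P(type AB, Rh-negative) = 1/4 × 1/2 = 1/8 per child.
P(none) = (7/8)^3 = 343/512; P(at least one) = 1 − 343/512 = 169/512.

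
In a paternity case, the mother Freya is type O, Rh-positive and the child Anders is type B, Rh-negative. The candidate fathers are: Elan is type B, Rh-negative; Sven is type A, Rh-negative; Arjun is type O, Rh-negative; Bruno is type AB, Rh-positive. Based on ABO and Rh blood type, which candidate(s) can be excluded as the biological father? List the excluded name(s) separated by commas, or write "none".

A candidate is excluded only if no genotype consistent with his phenotype could produce a type B, Rh-negative child with a type O, Rh-positive mother.
Sven (type A, Rh-): no genotype consistent with that phenotype can produce a type-B Rh- child with a type-O mother.
Arjun (type O, Rh-): no genotype consistent with that phenotype can produce a type-B Rh- child with a type-O mother.

Sven, Arjun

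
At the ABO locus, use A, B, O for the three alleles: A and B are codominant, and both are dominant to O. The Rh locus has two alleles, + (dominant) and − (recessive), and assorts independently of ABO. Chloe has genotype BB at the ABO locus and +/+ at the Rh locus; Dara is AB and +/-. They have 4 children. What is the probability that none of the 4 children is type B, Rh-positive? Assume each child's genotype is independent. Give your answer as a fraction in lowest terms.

1/16

ABO cross BB × AB → 1/2 B, 1/2 AB.
Rh cross +/+ × +/- → 1 Rh+; so P(type B, Rh-positive) = 1/2 × 1 = 1/2 per child.
P(not type B, Rh-positive) = 1/2 for one child; (1/2)^4 = 1/16.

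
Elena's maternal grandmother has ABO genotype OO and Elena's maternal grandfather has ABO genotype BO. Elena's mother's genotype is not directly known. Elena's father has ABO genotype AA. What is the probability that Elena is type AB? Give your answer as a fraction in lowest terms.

1/4

Elena's mother's ABO genotype from OO × BO: 1/2 BO, 1/2 OO.
Crossing each possibility with the father AA and summing P(type AB): 1/2·1/2 + 1/2·0 = 1/4.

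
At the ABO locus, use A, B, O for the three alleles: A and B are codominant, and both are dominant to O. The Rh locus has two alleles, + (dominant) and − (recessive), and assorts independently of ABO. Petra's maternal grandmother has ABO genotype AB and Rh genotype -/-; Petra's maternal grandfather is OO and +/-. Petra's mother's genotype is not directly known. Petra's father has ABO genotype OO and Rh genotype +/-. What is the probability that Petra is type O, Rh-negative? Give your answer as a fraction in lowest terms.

Petra's mother's ABO genotype from AB × OO: 1/2 AO, 1/2 BO.
Crossing each possibility with the father OO and summing P(type O): 1/2·1/2 + 1/2·1/2 = 1/2.
Similarly for Rh via the mother's Rh distribution: P(Rh-) = 3/8.
Independent loci: 1/2 × 3/8 = 3/16.

3/16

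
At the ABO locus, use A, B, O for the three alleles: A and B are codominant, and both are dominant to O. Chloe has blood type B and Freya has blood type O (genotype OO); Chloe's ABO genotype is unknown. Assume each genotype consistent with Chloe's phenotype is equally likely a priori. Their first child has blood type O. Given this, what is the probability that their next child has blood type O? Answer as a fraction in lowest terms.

1/2

Possible genotypes: Chloe ∈ {BB, BO}; Freya ∈ {OO}.
Weight each parental genotype pair by prior × P(type-O child):
  BO × OO: posterior weight 1; P(next child type O) = 1/2.
Weighted sum = 1/2.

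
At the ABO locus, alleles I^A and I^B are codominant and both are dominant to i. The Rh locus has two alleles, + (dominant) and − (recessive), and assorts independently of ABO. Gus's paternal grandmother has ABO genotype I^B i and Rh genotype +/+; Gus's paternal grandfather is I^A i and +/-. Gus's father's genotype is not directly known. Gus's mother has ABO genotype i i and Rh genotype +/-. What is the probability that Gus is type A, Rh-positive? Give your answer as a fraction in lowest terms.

Gus's father's ABO genotype from I^B i × I^A i: 1/4 I^A I^B, 1/4 I^A i, 1/4 I^B i, 1/4 i i.
Crossing each possibility with the mother i i and summing P(type A): 1/4·1/2 + 1/4·1/2 + 1/4·0 + 1/4·0 = 1/4.
Similarly for Rh via the father's Rh distribution: P(Rh+) = 7/8.
Independent loci: 1/4 × 7/8 = 7/32.

7/32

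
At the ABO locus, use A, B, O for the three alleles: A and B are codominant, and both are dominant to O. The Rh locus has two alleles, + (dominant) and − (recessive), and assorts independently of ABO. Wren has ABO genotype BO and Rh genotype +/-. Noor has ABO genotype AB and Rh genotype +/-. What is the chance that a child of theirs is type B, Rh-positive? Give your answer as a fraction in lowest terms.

3/8

ABO cross BO × AB → offspring phenotypes: 1/4 A, 1/2 B, 1/4 AB.
Rh cross +/- × +/- → 3/4 Rh+, 1/4 Rh-.
Independent loci: P(type B, Rh-positive) = 1/2 × 3/4 = 3/8.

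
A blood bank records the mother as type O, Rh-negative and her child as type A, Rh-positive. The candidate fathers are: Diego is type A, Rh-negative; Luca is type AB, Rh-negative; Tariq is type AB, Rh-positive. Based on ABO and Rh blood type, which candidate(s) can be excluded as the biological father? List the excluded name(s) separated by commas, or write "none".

A candidate is excluded only if no genotype consistent with his phenotype could produce a type A, Rh-positive child with a type O, Rh-negative mother.
Diego (type A, Rh-): no genotype consistent with that phenotype can produce a type-A Rh+ child with a type-O mother.
Luca (type AB, Rh-): no genotype consistent with that phenotype can produce a type-A Rh+ child with a type-O mother.

Diego, Luca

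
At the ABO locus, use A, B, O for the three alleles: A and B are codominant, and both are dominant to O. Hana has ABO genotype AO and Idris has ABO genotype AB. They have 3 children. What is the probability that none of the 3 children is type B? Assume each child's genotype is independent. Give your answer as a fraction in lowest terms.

ABO cross AO × AB → 1/2 A, 1/4 B, 1/4 AB.
So P(type B) = 1/4 per child.
P(not type B) = 3/4 for one child; (3/4)^3 = 27/64.

27/64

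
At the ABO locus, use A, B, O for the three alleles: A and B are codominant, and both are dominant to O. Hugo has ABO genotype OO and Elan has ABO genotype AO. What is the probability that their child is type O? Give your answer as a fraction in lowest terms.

1/2

ABO cross OO × AO → offspring phenotypes: 1/2 O, 1/2 A.
So P(type O) = 1/2.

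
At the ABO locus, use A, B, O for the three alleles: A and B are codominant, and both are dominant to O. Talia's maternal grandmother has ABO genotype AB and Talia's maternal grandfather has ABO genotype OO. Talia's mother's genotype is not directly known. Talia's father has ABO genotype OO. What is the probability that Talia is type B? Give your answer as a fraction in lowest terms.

Talia's mother's ABO genotype from AB × OO: 1/2 AO, 1/2 BO.
Crossing each possibility with the father OO and summing P(type B): 1/2·0 + 1/2·1/2 = 1/4.

1/4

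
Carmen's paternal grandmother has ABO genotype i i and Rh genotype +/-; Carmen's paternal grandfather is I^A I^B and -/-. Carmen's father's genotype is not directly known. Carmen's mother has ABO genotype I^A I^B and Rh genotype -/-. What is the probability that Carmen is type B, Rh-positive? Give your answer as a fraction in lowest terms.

3/32

Carmen's father's ABO genotype from i i × I^A I^B: 1/2 I^A i, 1/2 I^B i.
Crossing each possibility with the mother I^A I^B and summing P(type B): 1/2·1/4 + 1/2·1/2 = 3/8.
Similarly for Rh via the father's Rh distribution: P(Rh+) = 1/4.
Independent loci: 3/8 × 1/4 = 3/32.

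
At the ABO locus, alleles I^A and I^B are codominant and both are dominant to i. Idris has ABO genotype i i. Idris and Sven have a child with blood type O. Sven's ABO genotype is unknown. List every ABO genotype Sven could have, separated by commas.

For each candidate genotype of Sven, check whether crossing it with i i can produce every observed child phenotype.
  I^A I^A → possible child types {A} ✗
  I^A I^B → possible child types {A, B} ✗
  I^A i → possible child types {O, A} ✓
  I^B I^B → possible child types {B} ✗
  I^B i → possible child types {O, B} ✓
  i i → possible child types {O} ✓

I^A i, I^B i, i i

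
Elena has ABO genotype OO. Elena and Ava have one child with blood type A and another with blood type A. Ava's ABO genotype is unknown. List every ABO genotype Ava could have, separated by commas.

AA, AB, AO

For each candidate genotype of Ava, check whether crossing it with OO can produce every observed child phenotype.
  AA → possible child types {A} ✓
  AB → possible child types {A, B} ✓
  AO → possible child types {O, A} ✓
  BB → possible child types {B} ✗
  BO → possible child types {O, B} ✗
  OO → possible child types {O} ✗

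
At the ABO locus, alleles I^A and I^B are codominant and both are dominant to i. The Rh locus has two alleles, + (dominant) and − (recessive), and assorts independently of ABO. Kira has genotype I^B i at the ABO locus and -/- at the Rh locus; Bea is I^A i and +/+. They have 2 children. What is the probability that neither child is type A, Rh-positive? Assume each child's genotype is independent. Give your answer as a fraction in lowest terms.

ABO cross I^B i × I^A i → 1/4 O, 1/4 A, 1/4 B, 1/4 AB.
Rh cross -/- × +/+ → 1 Rh+; so P(type A, Rh-positive) = 1/4 × 1 = 1/4 per child.
P(not type A, Rh-positive) = 3/4 for one child; (3/4)^2 = 9/16.

9/16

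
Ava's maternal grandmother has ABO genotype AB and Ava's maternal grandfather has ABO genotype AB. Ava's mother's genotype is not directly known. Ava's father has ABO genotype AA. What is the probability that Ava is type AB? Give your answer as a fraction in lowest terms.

Ava's mother's ABO genotype from AB × AB: 1/4 AA, 1/2 AB, 1/4 BB.
Crossing each possibility with the father AA and summing P(type AB): 1/4·0 + 1/2·1/2 + 1/4·1 = 1/2.

1/2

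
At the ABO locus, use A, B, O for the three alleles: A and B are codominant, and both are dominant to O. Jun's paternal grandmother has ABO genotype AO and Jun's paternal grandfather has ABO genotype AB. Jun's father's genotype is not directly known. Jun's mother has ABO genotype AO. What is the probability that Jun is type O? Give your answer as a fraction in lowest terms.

Jun's father's ABO genotype from AO × AB: 1/4 AA, 1/4 AB, 1/4 AO, 1/4 BO.
Crossing each possibility with the mother AO and summing P(type O): 1/4·0 + 1/4·0 + 1/4·1/4 + 1/4·1/4 = 1/8.

1/8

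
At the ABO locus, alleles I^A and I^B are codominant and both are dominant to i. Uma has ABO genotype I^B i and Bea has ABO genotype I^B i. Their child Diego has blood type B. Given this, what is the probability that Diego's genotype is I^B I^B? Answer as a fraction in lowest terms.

1/3

Cross I^B i × I^B i → 1/4 I^B I^B, 1/2 I^B i, 1/4 i i.
Type-B genotypes among offspring: I^B I^B (1/4), I^B i (1/2); total 3/4.
P(I^B I^B | type B) = (1/4) / (3/4) = 1/3.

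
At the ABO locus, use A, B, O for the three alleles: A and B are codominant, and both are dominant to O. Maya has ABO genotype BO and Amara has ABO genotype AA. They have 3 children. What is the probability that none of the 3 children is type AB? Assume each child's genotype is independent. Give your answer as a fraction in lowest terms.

ABO cross BO × AA → 1/2 A, 1/2 AB.
So P(type AB) = 1/2 per child.
P(not type AB) = 1/2 for one child; (1/2)^3 = 1/8.

1/8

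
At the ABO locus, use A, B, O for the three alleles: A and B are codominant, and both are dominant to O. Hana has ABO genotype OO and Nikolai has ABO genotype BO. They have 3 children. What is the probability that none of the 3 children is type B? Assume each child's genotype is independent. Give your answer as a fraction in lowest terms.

1/8

ABO cross OO × BO → 1/2 O, 1/2 B.
So P(type B) = 1/2 per child.
P(not type B) = 1/2 for one child; (1/2)^3 = 1/8.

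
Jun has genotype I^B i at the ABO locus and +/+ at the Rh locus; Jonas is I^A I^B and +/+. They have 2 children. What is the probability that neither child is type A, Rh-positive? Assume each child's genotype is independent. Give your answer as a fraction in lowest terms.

ABO cross I^B i × I^A I^B → 1/4 A, 1/2 B, 1/4 AB.
Rh cross +/+ × +/+ → 1 Rh+; so P(type A, Rh-positive) = 1/4 × 1 = 1/4 per child.
P(not type A, Rh-positive) = 3/4 for one child; (3/4)^2 = 9/16.

9/16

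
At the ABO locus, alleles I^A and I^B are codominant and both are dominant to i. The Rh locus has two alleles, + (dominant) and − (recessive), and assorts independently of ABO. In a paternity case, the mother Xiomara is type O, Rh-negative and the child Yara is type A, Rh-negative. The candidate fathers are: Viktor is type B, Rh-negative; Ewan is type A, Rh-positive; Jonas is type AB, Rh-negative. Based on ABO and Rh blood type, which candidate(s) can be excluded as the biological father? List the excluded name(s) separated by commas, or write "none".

A candidate is excluded only if no genotype consistent with his phenotype could produce a type A, Rh-negative child with a type O, Rh-negative mother.
Viktor (type B, Rh-): no genotype consistent with that phenotype can produce a type-A Rh- child with a type-O mother.

Viktor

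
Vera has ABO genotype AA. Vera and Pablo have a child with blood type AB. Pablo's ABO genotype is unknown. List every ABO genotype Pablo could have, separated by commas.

For each candidate genotype of Pablo, check whether crossing it with AA can produce every observed child phenotype.
  AA → possible child types {A} ✗
  AB → possible child types {A, AB} ✓
  AO → possible child types {A} ✗
  BB → possible child types {AB} ✓
  BO → possible child types {A, AB} ✓
  OO → possible child types {A} ✗

AB, BB, BO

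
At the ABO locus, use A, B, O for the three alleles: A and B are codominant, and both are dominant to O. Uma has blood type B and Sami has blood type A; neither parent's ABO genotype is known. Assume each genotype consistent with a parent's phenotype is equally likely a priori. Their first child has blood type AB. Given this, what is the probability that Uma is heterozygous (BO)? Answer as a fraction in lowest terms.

Possible genotypes: Uma ∈ {BB, BO}; Sami ∈ {AA, AO}.
Weight each parental genotype pair by prior × P(type-AB child):
  BB × AA: posterior weight 4/9.
  BB × AO: posterior weight 2/9.
  BO × AA: posterior weight 2/9.
  BO × AO: posterior weight 1/9.
Sum the posterior weight over pairs where Uma is BO: 1/3.

1/3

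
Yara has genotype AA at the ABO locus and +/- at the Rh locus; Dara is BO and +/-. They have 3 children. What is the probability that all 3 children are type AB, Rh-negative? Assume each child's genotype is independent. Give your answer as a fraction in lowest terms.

1/512

ABO cross AA × BO → 1/2 A, 1/2 AB.
Rh cross +/- × +/- → 3/4 Rh+, 1/4 Rh-; so P(type AB, Rh-negative) = 1/2 × 1/4 = 1/8 per child.
All 3 independent: (1/8)^3 = 1/512.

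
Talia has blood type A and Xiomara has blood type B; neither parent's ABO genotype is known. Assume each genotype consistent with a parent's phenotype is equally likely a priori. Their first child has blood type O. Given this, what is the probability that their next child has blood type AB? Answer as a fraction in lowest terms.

1/4

Possible genotypes: Talia ∈ {AA, AO}; Xiomara ∈ {BB, BO}.
Weight each parental genotype pair by prior × P(type-O child):
  AO × BO: posterior weight 1; P(next child type AB) = 1/4.
Weighted sum = 1/4.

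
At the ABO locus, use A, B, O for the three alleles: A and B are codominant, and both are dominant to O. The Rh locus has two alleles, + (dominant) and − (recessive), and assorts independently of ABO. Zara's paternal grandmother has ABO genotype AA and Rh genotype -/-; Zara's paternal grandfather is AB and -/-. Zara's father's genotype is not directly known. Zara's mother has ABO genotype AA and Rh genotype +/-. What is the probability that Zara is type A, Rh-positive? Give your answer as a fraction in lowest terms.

Zara's father's ABO genotype from AA × AB: 1/2 AA, 1/2 AB.
Crossing each possibility with the mother AA and summing P(type A): 1/2·1 + 1/2·1/2 = 3/4.
Similarly for Rh via the father's Rh distribution: P(Rh+) = 1/2.
Independent loci: 3/4 × 1/2 = 3/8.

3/8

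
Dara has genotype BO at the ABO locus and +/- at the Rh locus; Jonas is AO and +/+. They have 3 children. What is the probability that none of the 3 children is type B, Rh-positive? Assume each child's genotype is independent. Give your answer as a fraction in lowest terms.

27/64

ABO cross BO × AO → 1/4 O, 1/4 A, 1/4 B, 1/4 AB.
Rh cross +/- × +/+ → 1 Rh+; so P(type B, Rh-positive) = 1/4 × 1 = 1/4 per child.
P(not type B, Rh-positive) = 3/4 for one child; (3/4)^3 = 27/64.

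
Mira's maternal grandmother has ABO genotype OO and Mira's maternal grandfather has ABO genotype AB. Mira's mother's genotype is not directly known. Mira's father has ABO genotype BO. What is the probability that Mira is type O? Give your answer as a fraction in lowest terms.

1/4

Mira's mother's ABO genotype from OO × AB: 1/2 AO, 1/2 BO.
Crossing each possibility with the father BO and summing P(type O): 1/2·1/4 + 1/2·1/4 = 1/4.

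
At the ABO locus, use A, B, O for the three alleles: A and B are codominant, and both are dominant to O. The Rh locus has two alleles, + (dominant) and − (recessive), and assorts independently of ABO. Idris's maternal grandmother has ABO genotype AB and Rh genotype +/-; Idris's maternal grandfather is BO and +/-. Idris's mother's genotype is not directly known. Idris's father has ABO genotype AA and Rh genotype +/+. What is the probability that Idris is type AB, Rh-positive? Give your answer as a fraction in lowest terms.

1/2

Idris's mother's ABO genotype from AB × BO: 1/4 AB, 1/4 AO, 1/4 BB, 1/4 BO.
Crossing each possibility with the father AA and summing P(type AB): 1/4·1/2 + 1/4·0 + 1/4·1 + 1/4·1/2 = 1/2.
Similarly for Rh via the mother's Rh distribution: P(Rh+) = 1.
Independent loci: 1/2 × 1 = 1/2.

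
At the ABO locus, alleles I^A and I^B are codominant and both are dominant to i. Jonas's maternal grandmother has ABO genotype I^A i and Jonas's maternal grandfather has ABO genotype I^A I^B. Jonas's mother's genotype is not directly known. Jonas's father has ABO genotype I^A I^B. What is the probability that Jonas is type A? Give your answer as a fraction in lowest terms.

Jonas's mother's ABO genotype from I^A i × I^A I^B: 1/4 I^A I^A, 1/4 I^A I^B, 1/4 I^A i, 1/4 I^B i.
Crossing each possibility with the father I^A I^B and summing P(type A): 1/4·1/2 + 1/4·1/4 + 1/4·1/2 + 1/4·1/4 = 3/8.

3/8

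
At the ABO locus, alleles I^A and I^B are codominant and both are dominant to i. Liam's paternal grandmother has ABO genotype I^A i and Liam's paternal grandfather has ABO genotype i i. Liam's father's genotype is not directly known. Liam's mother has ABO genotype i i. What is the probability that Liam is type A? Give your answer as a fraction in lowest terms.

Liam's father's ABO genotype from I^A i × i i: 1/2 I^A i, 1/2 i i.
Crossing each possibility with the mother i i and summing P(type A): 1/2·1/2 + 1/2·0 = 1/4.

1/4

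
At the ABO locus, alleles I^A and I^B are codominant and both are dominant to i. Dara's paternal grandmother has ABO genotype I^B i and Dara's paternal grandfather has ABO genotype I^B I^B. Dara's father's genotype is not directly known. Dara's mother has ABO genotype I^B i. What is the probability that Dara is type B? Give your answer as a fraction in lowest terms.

Dara's father's ABO genotype from I^B i × I^B I^B: 1/2 I^B I^B, 1/2 I^B i.
Crossing each possibility with the mother I^B i and summing P(type B): 1/2·1 + 1/2·3/4 = 7/8.

7/8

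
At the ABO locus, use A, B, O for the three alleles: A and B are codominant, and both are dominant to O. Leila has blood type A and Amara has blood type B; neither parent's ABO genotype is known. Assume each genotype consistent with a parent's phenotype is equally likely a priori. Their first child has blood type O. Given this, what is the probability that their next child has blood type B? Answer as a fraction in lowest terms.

Possible genotypes: Leila ∈ {AA, AO}; Amara ∈ {BB, BO}.
Weight each parental genotype pair by prior × P(type-O child):
  AO × BO: posterior weight 1; P(next child type B) = 1/4.
Weighted sum = 1/4.

1/4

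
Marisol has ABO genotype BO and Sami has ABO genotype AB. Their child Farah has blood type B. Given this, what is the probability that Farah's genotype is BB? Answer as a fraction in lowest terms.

Cross BO × AB → 1/4 AB, 1/4 AO, 1/4 BB, 1/4 BO.
Type-B genotypes among offspring: BB (1/4), BO (1/4); total 1/2.
P(BB | type B) = (1/4) / (1/2) = 1/2.

1/2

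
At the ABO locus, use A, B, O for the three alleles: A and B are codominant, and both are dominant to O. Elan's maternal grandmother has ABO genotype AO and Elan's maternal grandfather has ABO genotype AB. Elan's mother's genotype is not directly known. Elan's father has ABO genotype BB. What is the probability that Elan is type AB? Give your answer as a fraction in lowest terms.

Elan's mother's ABO genotype from AO × AB: 1/4 AA, 1/4 AB, 1/4 AO, 1/4 BO.
Crossing each possibility with the father BB and summing P(type AB): 1/4·1 + 1/4·1/2 + 1/4·1/2 + 1/4·0 = 1/2.

1/2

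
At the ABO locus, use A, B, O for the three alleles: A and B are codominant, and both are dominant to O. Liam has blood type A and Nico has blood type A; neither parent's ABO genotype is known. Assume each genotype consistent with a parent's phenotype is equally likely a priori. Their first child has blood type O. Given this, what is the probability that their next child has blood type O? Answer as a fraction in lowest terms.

Possible genotypes: Liam ∈ {AA, AO}; Nico ∈ {AA, AO}.
Weight each parental genotype pair by prior × P(type-O child):
  AO × AO: posterior weight 1; P(next child type O) = 1/4.
Weighted sum = 1/4.

1/4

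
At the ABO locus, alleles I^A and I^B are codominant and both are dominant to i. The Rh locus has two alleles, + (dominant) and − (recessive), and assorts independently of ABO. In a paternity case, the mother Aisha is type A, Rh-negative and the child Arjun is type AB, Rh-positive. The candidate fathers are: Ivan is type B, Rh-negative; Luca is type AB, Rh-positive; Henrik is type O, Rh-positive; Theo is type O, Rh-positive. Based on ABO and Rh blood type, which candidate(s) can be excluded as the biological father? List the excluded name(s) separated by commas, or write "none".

Ivan, Henrik, Theo

A candidate is excluded only if no genotype consistent with his phenotype could produce a type AB, Rh-positive child with a type A, Rh-negative mother.
Ivan (type B, Rh-): no genotype consistent with that phenotype can produce a type-AB Rh+ child with a type-A mother.
Henrik (type O, Rh+): no genotype consistent with that phenotype can produce a type-AB Rh+ child with a type-A mother.
Theo (type O, Rh+): no genotype consistent with that phenotype can produce a type-AB Rh+ child with a type-A mother.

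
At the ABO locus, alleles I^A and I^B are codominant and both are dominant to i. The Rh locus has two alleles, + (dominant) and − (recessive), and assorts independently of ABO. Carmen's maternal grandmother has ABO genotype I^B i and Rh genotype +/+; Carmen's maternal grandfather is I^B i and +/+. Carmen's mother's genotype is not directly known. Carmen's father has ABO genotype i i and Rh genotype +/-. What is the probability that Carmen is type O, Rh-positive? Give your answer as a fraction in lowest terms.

1/2

Carmen's mother's ABO genotype from I^B i × I^B i: 1/4 I^B I^B, 1/2 I^B i, 1/4 i i.
Crossing each possibility with the father i i and summing P(type O): 1/4·0 + 1/2·1/2 + 1/4·1 = 1/2.
Similarly for Rh via the mother's Rh distribution: P(Rh+) = 1.
Independent loci: 1/2 × 1 = 1/2.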